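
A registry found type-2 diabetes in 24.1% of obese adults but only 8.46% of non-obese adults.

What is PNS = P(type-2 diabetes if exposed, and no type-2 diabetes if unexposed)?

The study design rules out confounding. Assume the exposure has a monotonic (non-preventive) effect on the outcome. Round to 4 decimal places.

PNS ≈ 0.1564

p₁ = 0.241, p₀ = 0.0846.
Under exogeneity and monotonicity, PNS = p₁ − p₀.
PNS = 0.241 − 0.0846 = 0.1564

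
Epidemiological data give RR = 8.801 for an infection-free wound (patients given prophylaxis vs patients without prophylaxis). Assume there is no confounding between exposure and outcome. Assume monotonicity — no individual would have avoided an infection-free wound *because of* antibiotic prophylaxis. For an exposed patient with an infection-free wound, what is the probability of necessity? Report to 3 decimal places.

PN ≈ 0.886

Under exogeneity and monotonicity, PN = (RR − 1) / RR = 1 − 1/RR.
PN = (8.801 − 1) / 8.801 = 7.801 / 8.801 ≈ 0.8864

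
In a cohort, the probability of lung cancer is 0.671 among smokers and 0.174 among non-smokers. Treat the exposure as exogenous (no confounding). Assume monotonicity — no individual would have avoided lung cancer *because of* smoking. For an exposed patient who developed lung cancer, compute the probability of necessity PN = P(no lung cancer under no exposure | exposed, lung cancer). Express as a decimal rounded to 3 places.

PN ≈ 0.741

Let p₁ = 0.671, p₀ = 0.174.
Under exogeneity and monotonicity, PN = (p₁ − p₀) / p₁.
PN = (0.671 − 0.174) / 0.671 = 0.497 / 0.671 ≈ 0.7407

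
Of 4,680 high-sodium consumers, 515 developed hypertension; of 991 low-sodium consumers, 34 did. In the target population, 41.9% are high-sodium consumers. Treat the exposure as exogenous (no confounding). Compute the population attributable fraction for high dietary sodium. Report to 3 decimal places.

PAF ≈ 0.480

p₁ = P(outcome | exposed) = 515/4680 = 0.11004
p₀ = P(outcome | unexposed) = 34/991 = 0.034309
Overall risk P(Y=1) = π·p₁ + (1−π)·p₀ = 0.419×0.11004 + 0.581×0.034309 = 0.066041.
Under exogeneity, PAF = [P(Y=1) − p₀] / P(Y=1).
PAF = (0.066041 − 0.034309) / 0.066041 ≈ 0.4805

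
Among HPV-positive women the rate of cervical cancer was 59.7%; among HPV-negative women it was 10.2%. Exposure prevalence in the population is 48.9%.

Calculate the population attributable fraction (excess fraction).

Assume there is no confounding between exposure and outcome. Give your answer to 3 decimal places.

PAF ≈ 0.704

p₁ = 0.597, p₀ = 0.102.
Overall risk P(Y=1) = π·p₁ + (1−π)·p₀ = 0.489×0.597 + 0.511×0.102 = 0.34405.
Under exogeneity, PAF = [P(Y=1) − p₀] / P(Y=1).
PAF = (0.34405 − 0.102) / 0.34405 ≈ 0.7035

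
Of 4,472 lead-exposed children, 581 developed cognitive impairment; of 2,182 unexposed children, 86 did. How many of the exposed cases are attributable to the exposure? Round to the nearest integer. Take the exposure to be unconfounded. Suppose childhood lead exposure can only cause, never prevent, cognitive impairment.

p₁ = P(outcome | exposed) = 581/4472 = 0.12992
p₀ = P(outcome | unexposed) = 86/2182 = 0.039413
PN = (p₁ − p₀)/p₁ = (0.12992 − 0.039413) / 0.12992 ≈ 0.69663.
Attributable cases ≈ PN × (exposed cases) = 0.69663 × 581 ≈ 404.74.

about 405 cases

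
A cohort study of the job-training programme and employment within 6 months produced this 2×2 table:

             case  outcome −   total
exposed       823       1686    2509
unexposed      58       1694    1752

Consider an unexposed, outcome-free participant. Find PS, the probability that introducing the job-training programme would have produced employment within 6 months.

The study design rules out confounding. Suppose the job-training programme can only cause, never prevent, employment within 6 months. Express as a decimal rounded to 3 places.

PS ≈ 0.305

p₁ = P(outcome | exposed) = 823/2509 = 0.32802
p₀ = P(outcome | unexposed) = 58/1752 = 0.033105
Under exogeneity and monotonicity, PS = (p₁ − p₀) / (1 − p₀).
PS = (0.32802 − 0.033105) / (1 − 0.033105) = 0.29491 / 0.96689 ≈ 0.3050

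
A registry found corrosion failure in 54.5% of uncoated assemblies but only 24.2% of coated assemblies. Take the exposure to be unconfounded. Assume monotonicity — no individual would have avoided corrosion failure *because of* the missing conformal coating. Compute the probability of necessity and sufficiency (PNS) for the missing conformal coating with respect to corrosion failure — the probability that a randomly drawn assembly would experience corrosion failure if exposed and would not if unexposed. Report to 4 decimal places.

p₁ = 0.545, p₀ = 0.242.
Under exogeneity and monotonicity, PNS = p₁ − p₀.
PNS = 0.545 − 0.242 = 0.303

PNS ≈ 0.3030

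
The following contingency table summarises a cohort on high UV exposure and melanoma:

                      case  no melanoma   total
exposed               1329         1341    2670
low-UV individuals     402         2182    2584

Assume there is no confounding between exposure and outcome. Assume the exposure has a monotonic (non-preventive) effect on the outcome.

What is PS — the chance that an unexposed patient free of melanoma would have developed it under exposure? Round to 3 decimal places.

p₁ = P(outcome | exposed) = 1329/2670 = 0.49775
p₀ = P(outcome | unexposed) = 402/2584 = 0.15557
Under exogeneity and monotonicity, PS = (p₁ − p₀) / (1 − p₀).
PS = (0.49775 − 0.15557) / (1 − 0.15557) = 0.34218 / 0.84443 ≈ 0.4052

PS ≈ 0.405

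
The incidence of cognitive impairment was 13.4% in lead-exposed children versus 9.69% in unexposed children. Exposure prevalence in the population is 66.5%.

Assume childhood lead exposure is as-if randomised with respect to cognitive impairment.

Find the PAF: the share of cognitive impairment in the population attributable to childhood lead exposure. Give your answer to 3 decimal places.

p₁ = 0.134, p₀ = 0.0969.
Overall risk P(Y=1) = π·p₁ + (1−π)·p₀ = 0.665×0.134 + 0.335×0.0969 = 0.12157.
Under exogeneity, PAF = [P(Y=1) − p₀] / P(Y=1).
PAF = (0.12157 − 0.0969) / 0.12157 ≈ 0.2029

PAF ≈ 0.203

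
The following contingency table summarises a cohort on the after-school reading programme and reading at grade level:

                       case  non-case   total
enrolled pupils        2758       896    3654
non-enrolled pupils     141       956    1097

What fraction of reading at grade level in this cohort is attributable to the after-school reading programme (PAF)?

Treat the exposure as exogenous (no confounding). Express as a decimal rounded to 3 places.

p₁ = P(outcome | exposed) = 2758/3654 = 0.75479
p₀ = P(outcome | unexposed) = 141/1097 = 0.12853
Exposure prevalence π = 3654/4751 = 0.7691; overall risk P(Y=1) = 0.61019.
Under exogeneity, PAF = [P(Y=1) − p₀]/P(Y=1).
PAF = (0.61019 − 0.12853) / 0.61019 ≈ 0.7894

PAF ≈ 0.789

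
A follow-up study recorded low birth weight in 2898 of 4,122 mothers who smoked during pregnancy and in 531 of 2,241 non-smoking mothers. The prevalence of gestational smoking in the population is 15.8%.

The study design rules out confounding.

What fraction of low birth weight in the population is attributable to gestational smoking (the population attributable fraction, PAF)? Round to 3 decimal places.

PAF ≈ 0.237

p₁ = P(outcome | exposed) = 2898/4122 = 0.70306
p₀ = P(outcome | unexposed) = 531/2241 = 0.23695
Overall risk P(Y=1) = π·p₁ + (1−π)·p₀ = 0.158×0.70306 + 0.842×0.23695 = 0.31059.
Under exogeneity, PAF = [P(Y=1) − p₀] / P(Y=1).
PAF = (0.31059 − 0.23695) / 0.31059 ≈ 0.2371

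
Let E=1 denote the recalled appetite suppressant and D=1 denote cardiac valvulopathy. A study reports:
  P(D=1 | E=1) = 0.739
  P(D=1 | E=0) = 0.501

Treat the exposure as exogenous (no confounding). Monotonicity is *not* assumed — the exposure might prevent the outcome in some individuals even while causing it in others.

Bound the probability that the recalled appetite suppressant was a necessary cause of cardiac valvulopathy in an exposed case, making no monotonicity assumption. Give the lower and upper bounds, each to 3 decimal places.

0.322 ≤ PN ≤ 0.675

Let p₁ = 0.739, p₀ = 0.501.
Under exogeneity alone the bounds on PN are max{0,(p₁−p₀)/p₁} ≤ PN ≤ min{1,(1−p₀)/p₁}.
  lower = (p₁ − p₀)/p₁ = 0.238 / 0.739 ≈ 0.3221
  upper = min{1, (1 − p₀)/p₁} = 0.499 / 0.739 ≈ 0.6752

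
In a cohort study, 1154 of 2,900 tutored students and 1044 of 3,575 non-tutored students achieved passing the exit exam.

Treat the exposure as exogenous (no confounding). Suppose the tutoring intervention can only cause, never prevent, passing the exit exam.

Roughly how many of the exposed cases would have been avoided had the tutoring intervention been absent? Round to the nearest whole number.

about 307 cases

p₁ = P(outcome | exposed) = 1154/2900 = 0.39793
p₀ = P(outcome | unexposed) = 1044/3575 = 0.29203
PN = (p₁ − p₀)/p₁ = (0.39793 − 0.29203) / 0.39793 ≈ 0.26613.
Attributable cases ≈ PN × (exposed cases) = 0.26613 × 1154 ≈ 307.12.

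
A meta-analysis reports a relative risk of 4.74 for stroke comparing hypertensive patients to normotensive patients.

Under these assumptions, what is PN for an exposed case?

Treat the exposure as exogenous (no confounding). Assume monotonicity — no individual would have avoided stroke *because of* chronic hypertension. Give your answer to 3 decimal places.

PN ≈ 0.789

Under exogeneity and monotonicity, PN = (RR − 1) / RR = 1 − 1/RR.
PN = (4.74 − 1) / 4.74 = 3.74 / 4.74 ≈ 0.7890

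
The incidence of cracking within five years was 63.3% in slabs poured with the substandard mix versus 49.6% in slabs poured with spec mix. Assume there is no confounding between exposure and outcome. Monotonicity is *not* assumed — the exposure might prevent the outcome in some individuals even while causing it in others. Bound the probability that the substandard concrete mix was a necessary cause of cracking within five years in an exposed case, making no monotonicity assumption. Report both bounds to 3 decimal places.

p₁ = 0.633, p₀ = 0.496.
Under exogeneity alone the bounds on PN are max{0,(p₁−p₀)/p₁} ≤ PN ≤ min{1,(1−p₀)/p₁}.
  lower = (p₁ − p₀)/p₁ = 0.137 / 0.633 ≈ 0.2164
  upper = min{1, (1 − p₀)/p₁} = 0.504 / 0.633 ≈ 0.7962

0.216 ≤ PN ≤ 0.796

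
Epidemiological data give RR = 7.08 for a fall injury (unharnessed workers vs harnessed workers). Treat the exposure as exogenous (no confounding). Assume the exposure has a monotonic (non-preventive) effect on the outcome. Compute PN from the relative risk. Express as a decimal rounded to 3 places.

PN ≈ 0.859

Under exogeneity and monotonicity, PN = (RR − 1) / RR = 1 − 1/RR.
PN = (7.08 − 1) / 7.08 = 6.08 / 7.08 ≈ 0.8588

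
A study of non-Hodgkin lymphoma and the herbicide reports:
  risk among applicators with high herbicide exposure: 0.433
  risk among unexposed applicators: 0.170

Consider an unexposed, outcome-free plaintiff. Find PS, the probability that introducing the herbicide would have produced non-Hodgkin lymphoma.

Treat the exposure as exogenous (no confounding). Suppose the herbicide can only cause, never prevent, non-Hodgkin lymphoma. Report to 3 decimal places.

PS ≈ 0.317

Let p₁ = 0.433, p₀ = 0.17.
Under exogeneity and monotonicity, PS = (p₁ − p₀) / (1 − p₀).
PS = (0.433 − 0.17) / (1 − 0.17) = 0.263 / 0.83 ≈ 0.3169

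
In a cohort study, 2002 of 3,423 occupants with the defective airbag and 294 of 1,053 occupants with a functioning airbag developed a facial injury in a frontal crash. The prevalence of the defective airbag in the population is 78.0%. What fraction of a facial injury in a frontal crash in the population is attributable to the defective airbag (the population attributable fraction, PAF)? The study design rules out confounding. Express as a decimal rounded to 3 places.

p₁ = P(outcome | exposed) = 2002/3423 = 0.58487
p₀ = P(outcome | unexposed) = 294/1053 = 0.2792
Overall risk P(Y=1) = π·p₁ + (1−π)·p₀ = 0.78×0.58487 + 0.22×0.2792 = 0.51762.
Under exogeneity, PAF = [P(Y=1) − p₀] / P(Y=1).
PAF = (0.51762 − 0.2792) / 0.51762 ≈ 0.4606

PAF ≈ 0.461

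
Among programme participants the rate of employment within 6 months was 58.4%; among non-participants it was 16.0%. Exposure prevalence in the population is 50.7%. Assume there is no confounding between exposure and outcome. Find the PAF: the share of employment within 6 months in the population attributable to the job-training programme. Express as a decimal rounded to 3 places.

p₁ = 0.584, p₀ = 0.16.
Overall risk P(Y=1) = π·p₁ + (1−π)·p₀ = 0.507×0.584 + 0.493×0.16 = 0.37497.
Under exogeneity, PAF = [P(Y=1) − p₀] / P(Y=1).
PAF = (0.37497 − 0.16) / 0.37497 ≈ 0.5733

PAF ≈ 0.573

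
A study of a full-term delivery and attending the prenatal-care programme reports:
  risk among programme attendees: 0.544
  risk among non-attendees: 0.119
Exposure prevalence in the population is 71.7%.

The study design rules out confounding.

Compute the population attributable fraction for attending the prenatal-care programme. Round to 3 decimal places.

PAF ≈ 0.719

Let p₁ = 0.544, p₀ = 0.119.
Overall risk P(Y=1) = π·p₁ + (1−π)·p₀ = 0.717×0.544 + 0.283×0.119 = 0.42373.
Under exogeneity, PAF = [P(Y=1) − p₀] / P(Y=1).
PAF = (0.42373 − 0.119) / 0.42373 ≈ 0.7192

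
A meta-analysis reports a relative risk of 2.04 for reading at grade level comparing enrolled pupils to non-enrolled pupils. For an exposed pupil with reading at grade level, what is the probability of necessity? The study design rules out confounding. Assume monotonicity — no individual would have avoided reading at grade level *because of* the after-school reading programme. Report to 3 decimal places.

PN ≈ 0.510

Under exogeneity and monotonicity, PN = (RR − 1) / RR = 1 − 1/RR.
PN = (2.04 − 1) / 2.04 = 1.04 / 2.04 ≈ 0.5098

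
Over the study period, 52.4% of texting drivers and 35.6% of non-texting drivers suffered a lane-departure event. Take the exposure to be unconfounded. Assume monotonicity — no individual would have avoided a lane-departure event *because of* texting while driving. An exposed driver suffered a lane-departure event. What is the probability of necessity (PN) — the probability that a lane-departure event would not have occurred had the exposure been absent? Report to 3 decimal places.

PN ≈ 0.321

p₁ = 0.524, p₀ = 0.356.
Under exogeneity and monotonicity, PN = (p₁ − p₀) / p₁.
PN = (0.524 − 0.356) / 0.524 = 0.168 / 0.524 ≈ 0.3206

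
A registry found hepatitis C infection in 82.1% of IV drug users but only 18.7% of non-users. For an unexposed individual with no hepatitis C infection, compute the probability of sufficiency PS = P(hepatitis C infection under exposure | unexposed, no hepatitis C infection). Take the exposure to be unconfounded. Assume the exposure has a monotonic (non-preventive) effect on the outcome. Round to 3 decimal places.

p₁ = 0.821, p₀ = 0.187.
Under exogeneity and monotonicity, PS = (p₁ − p₀) / (1 − p₀).
PS = (0.821 − 0.187) / (1 − 0.187) = 0.634 / 0.813 ≈ 0.7798

PS ≈ 0.780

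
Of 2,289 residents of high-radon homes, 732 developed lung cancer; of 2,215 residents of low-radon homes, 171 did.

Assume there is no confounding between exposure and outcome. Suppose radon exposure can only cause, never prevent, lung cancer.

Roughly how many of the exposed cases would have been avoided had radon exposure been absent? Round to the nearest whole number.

about 555 cases

p₁ = P(outcome | exposed) = 732/2289 = 0.31979
p₀ = P(outcome | unexposed) = 171/2215 = 0.077201
PN = (p₁ − p₀)/p₁ = (0.31979 − 0.077201) / 0.31979 ≈ 0.75859.
Attributable cases ≈ PN × (exposed cases) = 0.75859 × 732 ≈ 555.29.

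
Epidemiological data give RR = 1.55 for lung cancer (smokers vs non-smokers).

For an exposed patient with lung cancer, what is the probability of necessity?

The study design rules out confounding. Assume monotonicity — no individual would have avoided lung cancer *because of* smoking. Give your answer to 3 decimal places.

PN ≈ 0.355

Under exogeneity and monotonicity, PN = (RR − 1) / RR = 1 − 1/RR.
PN = (1.55 − 1) / 1.55 = 0.55 / 1.55 ≈ 0.3548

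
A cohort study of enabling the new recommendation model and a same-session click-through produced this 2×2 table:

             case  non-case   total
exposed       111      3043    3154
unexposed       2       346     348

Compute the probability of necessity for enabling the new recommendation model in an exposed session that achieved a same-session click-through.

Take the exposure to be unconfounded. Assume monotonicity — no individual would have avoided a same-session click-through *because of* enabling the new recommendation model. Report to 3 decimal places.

p₁ = P(outcome | exposed) = 111/3154 = 0.035193
p₀ = P(outcome | unexposed) = 2/348 = 0.0057471
Under exogeneity and monotonicity, PN = (p₁ − p₀)/p₁.
PN = (0.035193 − 0.0057471) / 0.035193 ≈ 0.8367

PN ≈ 0.837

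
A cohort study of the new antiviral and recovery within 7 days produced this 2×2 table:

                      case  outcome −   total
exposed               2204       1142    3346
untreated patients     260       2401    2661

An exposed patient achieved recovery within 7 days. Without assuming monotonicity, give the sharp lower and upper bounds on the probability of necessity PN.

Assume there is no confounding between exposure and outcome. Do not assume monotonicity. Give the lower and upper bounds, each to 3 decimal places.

0.852 ≤ PN ≤ 1.000

p₁ = P(outcome | exposed) = 2204/3346 = 0.6587
p₀ = P(outcome | unexposed) = 260/2661 = 0.097708
Under exogeneity alone the bounds on PN are max{0,(p₁−p₀)/p₁} ≤ PN ≤ min{1,(1−p₀)/p₁}.
  lower = (p₁ − p₀)/p₁ = 0.56099 / 0.6587 ≈ 0.8517
  upper = min{1, (1 − p₀)/p₁} = 0.90229 / 0.6587 ≈ 1.3698 → capped at 1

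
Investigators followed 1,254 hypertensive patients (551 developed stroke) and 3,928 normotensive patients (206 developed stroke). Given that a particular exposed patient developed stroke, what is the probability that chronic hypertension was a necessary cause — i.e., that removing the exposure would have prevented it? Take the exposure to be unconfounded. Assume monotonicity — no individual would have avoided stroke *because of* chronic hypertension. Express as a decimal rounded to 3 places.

PN ≈ 0.881

p₁ = P(outcome | exposed) = 551/1254 = 0.43939
p₀ = P(outcome | unexposed) = 206/3928 = 0.052444
Under exogeneity and monotonicity, PN = (p₁ − p₀) / p₁.
PN = (0.43939 − 0.052444) / 0.43939 = 0.38695 / 0.43939 ≈ 0.8806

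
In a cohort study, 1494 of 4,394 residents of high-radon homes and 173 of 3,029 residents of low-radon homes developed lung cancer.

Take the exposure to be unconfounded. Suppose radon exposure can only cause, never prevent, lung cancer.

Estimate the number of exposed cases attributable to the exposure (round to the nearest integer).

about 1243 cases

p₁ = P(outcome | exposed) = 1494/4394 = 0.34001
p₀ = P(outcome | unexposed) = 173/3029 = 0.057115
PN = (p₁ − p₀)/p₁ = (0.34001 − 0.057115) / 0.34001 ≈ 0.83202.
Attributable cases ≈ PN × (exposed cases) = 0.83202 × 1494 ≈ 1243.04.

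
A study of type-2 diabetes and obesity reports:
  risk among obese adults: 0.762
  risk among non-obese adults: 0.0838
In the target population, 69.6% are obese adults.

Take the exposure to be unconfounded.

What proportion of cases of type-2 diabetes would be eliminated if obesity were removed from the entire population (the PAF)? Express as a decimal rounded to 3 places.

PAF ≈ 0.849

Let p₁ = 0.762, p₀ = 0.0838.
Overall risk P(Y=1) = π·p₁ + (1−π)·p₀ = 0.696×0.762 + 0.304×0.0838 = 0.55583.
Under exogeneity, PAF = [P(Y=1) − p₀] / P(Y=1).
PAF = (0.55583 − 0.0838) / 0.55583 ≈ 0.8492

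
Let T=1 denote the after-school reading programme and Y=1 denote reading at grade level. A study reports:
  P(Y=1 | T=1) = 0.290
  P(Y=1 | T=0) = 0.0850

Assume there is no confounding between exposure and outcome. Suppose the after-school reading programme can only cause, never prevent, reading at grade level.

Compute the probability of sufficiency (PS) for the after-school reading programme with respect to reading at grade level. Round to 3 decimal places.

Let p₁ = 0.29, p₀ = 0.085.
Under exogeneity and monotonicity, PS = (p₁ − p₀) / (1 − p₀).
PS = (0.29 − 0.085) / (1 − 0.085) = 0.205 / 0.915 ≈ 0.2240

PS ≈ 0.224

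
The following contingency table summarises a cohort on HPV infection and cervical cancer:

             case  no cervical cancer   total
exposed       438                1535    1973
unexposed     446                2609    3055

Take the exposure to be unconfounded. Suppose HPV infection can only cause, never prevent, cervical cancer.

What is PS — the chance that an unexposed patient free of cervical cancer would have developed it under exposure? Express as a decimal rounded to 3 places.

p₁ = P(outcome | exposed) = 438/1973 = 0.222
p₀ = P(outcome | unexposed) = 446/3055 = 0.14599
Under exogeneity and monotonicity, PS = (p₁ − p₀) / (1 − p₀).
PS = (0.222 − 0.14599) / (1 − 0.14599) = 0.076007 / 0.85401 ≈ 0.0890

PS ≈ 0.089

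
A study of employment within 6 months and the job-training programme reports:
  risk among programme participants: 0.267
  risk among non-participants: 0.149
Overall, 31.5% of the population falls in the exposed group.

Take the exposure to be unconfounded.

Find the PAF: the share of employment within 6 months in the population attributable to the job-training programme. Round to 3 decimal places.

Let p₁ = 0.267, p₀ = 0.149.
Overall risk P(Y=1) = π·p₁ + (1−π)·p₀ = 0.315×0.267 + 0.685×0.149 = 0.18617.
Under exogeneity, PAF = [P(Y=1) − p₀] / P(Y=1).
PAF = (0.18617 − 0.149) / 0.18617 ≈ 0.1997

PAF ≈ 0.200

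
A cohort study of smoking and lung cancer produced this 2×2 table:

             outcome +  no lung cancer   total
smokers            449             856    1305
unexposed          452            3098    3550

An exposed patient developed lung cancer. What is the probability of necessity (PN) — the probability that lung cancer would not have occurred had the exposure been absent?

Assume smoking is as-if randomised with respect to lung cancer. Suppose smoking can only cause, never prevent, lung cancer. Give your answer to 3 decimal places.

PN ≈ 0.630

p₁ = P(outcome | exposed) = 449/1305 = 0.34406
p₀ = P(outcome | unexposed) = 452/3550 = 0.12732
Under exogeneity and monotonicity, PN = (p₁ − p₀)/p₁.
PN = (0.34406 − 0.12732) / 0.34406 ≈ 0.6299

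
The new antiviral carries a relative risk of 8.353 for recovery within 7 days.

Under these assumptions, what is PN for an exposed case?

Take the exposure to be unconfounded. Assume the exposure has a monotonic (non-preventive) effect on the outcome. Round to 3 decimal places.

PN ≈ 0.880

Under exogeneity and monotonicity, PN = (RR − 1) / RR = 1 − 1/RR.
PN = (8.353 − 1) / 8.353 = 7.353 / 8.353 ≈ 0.8803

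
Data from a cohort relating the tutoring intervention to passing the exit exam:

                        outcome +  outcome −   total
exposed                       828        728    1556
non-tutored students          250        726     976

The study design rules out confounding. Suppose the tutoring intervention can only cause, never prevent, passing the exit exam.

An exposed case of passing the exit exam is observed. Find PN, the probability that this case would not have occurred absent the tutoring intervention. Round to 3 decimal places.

PN ≈ 0.519

p₁ = P(outcome | exposed) = 828/1556 = 0.53213
p₀ = P(outcome | unexposed) = 250/976 = 0.25615
Under exogeneity and monotonicity, PN = (p₁ − p₀) / p₁.
PN = (0.53213 − 0.25615) / 0.53213 = 0.27599 / 0.53213 ≈ 0.5186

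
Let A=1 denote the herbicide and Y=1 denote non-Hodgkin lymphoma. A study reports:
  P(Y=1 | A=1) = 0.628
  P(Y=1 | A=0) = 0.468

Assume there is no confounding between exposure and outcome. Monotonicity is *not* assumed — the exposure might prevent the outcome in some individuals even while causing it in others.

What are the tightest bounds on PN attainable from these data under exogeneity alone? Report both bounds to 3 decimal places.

Let p₁ = 0.628, p₀ = 0.468.
Under exogeneity alone the bounds on PN are max{0,(p₁−p₀)/p₁} ≤ PN ≤ min{1,(1−p₀)/p₁}.
  lower = (p₁ − p₀)/p₁ = 0.16 / 0.628 ≈ 0.2548
  upper = min{1, (1 − p₀)/p₁} = 0.532 / 0.628 ≈ 0.8471

0.255 ≤ PN ≤ 0.847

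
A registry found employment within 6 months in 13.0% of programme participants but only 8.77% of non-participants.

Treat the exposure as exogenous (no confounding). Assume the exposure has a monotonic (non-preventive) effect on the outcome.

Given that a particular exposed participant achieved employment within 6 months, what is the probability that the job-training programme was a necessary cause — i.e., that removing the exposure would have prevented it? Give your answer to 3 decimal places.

PN ≈ 0.325

p₁ = 0.13, p₀ = 0.0877.
Under exogeneity and monotonicity, PN = (p₁ − p₀) / p₁.
PN = (0.13 − 0.0877) / 0.13 = 0.0423 / 0.13 ≈ 0.3254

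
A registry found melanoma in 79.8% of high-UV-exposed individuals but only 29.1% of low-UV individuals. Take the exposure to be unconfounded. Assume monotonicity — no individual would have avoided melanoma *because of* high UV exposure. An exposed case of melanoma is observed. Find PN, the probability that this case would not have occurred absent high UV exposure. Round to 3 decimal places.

p₁ = 0.798, p₀ = 0.291.
Under exogeneity and monotonicity, PN = (p₁ − p₀) / p₁.
PN = (0.798 − 0.291) / 0.798 = 0.507 / 0.798 ≈ 0.6353

PN ≈ 0.635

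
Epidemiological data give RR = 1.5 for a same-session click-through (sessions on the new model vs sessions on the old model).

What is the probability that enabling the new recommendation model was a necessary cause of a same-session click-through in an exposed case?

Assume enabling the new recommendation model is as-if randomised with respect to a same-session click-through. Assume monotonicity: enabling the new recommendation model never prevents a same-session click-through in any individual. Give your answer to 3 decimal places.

Under exogeneity and monotonicity, PN = (RR − 1) / RR = 1 − 1/RR.
PN = (1.5 − 1) / 1.5 = 0.5 / 1.5 ≈ 0.3333

PN ≈ 0.333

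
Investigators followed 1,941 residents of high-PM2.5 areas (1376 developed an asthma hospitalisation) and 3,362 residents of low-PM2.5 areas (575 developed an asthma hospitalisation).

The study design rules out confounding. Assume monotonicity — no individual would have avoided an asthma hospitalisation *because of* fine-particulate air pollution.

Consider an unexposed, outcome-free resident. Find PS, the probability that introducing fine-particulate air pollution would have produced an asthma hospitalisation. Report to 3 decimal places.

PS ≈ 0.649

p₁ = P(outcome | exposed) = 1376/1941 = 0.70891
p₀ = P(outcome | unexposed) = 575/3362 = 0.17103
Under exogeneity and monotonicity, PS = (p₁ − p₀) / (1 − p₀).
PS = (0.70891 − 0.17103) / (1 − 0.17103) = 0.53788 / 0.82897 ≈ 0.6489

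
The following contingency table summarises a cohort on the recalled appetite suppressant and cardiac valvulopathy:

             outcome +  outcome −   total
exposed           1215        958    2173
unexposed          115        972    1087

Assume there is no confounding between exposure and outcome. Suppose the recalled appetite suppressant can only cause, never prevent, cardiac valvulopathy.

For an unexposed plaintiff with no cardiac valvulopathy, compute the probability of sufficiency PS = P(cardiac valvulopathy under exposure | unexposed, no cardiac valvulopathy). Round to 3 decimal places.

p₁ = P(outcome | exposed) = 1215/2173 = 0.55913
p₀ = P(outcome | unexposed) = 115/1087 = 0.1058
Under exogeneity and monotonicity, PS = (p₁ − p₀) / (1 − p₀).
PS = (0.55913 − 0.1058) / (1 − 0.1058) = 0.45334 / 0.8942 ≈ 0.5070

PS ≈ 0.507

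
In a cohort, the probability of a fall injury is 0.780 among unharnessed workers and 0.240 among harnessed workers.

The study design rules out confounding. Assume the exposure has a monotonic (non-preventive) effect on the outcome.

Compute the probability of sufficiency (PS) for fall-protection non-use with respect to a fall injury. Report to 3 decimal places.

Let p₁ = 0.78, p₀ = 0.24.
Under exogeneity and monotonicity, PS = (p₁ − p₀) / (1 − p₀).
PS = (0.78 − 0.24) / (1 − 0.24) = 0.54 / 0.76 ≈ 0.7105

PS ≈ 0.711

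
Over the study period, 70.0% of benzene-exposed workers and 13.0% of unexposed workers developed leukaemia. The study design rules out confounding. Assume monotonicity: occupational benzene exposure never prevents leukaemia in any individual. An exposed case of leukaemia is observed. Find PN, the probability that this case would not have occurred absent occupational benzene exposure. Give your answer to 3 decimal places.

PN ≈ 0.814

p₁ = 0.7, p₀ = 0.13.
Under exogeneity and monotonicity, PN = (p₁ − p₀) / p₁.
PN = (0.7 − 0.13) / 0.7 = 0.57 / 0.7 ≈ 0.8143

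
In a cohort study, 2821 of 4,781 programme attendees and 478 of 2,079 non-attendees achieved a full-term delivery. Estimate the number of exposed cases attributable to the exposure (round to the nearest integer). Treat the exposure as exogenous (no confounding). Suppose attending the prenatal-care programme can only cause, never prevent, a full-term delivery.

about 1722 cases

p₁ = P(outcome | exposed) = 2821/4781 = 0.59004
p₀ = P(outcome | unexposed) = 478/2079 = 0.22992
PN = (p₁ − p₀)/p₁ = (0.59004 − 0.22992) / 0.59004 ≈ 0.61034.
Attributable cases ≈ PN × (exposed cases) = 0.61034 × 2821 ≈ 1721.76.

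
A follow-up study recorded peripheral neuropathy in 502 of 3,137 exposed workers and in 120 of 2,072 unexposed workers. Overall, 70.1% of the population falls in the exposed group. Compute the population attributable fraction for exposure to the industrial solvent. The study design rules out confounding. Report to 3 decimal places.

PAF ≈ 0.553

p₁ = P(outcome | exposed) = 502/3137 = 0.16003
p₀ = P(outcome | unexposed) = 120/2072 = 0.057915
Overall risk P(Y=1) = π·p₁ + (1−π)·p₀ = 0.701×0.16003 + 0.299×0.057915 = 0.12949.
Under exogeneity, PAF = [P(Y=1) − p₀] / P(Y=1).
PAF = (0.12949 − 0.057915) / 0.12949 ≈ 0.5528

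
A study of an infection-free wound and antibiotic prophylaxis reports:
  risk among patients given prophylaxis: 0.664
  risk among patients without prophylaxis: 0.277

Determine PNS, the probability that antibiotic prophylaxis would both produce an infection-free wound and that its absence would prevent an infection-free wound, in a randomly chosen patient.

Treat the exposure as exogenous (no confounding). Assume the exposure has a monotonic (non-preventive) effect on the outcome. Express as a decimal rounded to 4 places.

PNS ≈ 0.3870

Let p₁ = 0.664, p₀ = 0.277.
Under exogeneity and monotonicity, PNS = p₁ − p₀.
PNS = 0.664 − 0.277 = 0.387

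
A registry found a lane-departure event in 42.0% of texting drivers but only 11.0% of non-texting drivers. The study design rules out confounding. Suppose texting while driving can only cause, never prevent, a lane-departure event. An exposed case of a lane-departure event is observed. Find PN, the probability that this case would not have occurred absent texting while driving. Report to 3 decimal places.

p₁ = 0.42, p₀ = 0.11.
Under exogeneity and monotonicity, PN = (p₁ − p₀) / p₁.
PN = (0.42 − 0.11) / 0.42 = 0.31 / 0.42 ≈ 0.7381

PN ≈ 0.738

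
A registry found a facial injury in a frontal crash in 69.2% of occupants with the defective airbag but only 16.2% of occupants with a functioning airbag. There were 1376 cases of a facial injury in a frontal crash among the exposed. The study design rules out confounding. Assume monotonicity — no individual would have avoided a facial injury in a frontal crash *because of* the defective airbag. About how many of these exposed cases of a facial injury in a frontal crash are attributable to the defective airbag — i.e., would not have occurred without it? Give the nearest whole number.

about 1054 cases

p₁ = 0.692, p₀ = 0.162.
PN = (p₁ − p₀)/p₁ = (0.692 − 0.162) / 0.692 ≈ 0.76590.
Attributable cases ≈ PN × (exposed cases) = 0.76590 × 1376 ≈ 1053.87.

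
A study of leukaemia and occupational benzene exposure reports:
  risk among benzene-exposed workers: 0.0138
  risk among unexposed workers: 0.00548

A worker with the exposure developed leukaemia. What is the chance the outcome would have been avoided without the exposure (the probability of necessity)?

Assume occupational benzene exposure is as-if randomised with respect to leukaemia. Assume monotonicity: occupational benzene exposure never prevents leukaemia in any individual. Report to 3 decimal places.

Let p₁ = 0.0138, p₀ = 0.00548.
Under exogeneity and monotonicity, PN = (p₁ − p₀) / p₁.
PN = (0.0138 − 0.00548) / 0.0138 = 0.00832 / 0.0138 ≈ 0.6029

PN ≈ 0.603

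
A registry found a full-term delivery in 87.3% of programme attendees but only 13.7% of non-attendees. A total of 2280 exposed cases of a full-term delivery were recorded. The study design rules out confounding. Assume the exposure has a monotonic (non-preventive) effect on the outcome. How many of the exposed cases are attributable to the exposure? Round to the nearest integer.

p₁ = 0.873, p₀ = 0.137.
PN = (p₁ − p₀)/p₁ = (0.873 − 0.137) / 0.873 ≈ 0.84307.
Attributable cases ≈ PN × (exposed cases) = 0.84307 × 2280 ≈ 1922.20.

about 1922 cases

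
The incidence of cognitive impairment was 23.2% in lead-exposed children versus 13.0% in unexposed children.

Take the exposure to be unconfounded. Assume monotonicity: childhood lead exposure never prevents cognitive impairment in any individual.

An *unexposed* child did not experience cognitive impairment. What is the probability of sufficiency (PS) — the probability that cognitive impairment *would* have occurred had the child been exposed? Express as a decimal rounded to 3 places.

p₁ = 0.232, p₀ = 0.13.
Under exogeneity and monotonicity, PS = (p₁ − p₀) / (1 − p₀).
PS = (0.232 − 0.13) / (1 − 0.13) = 0.102 / 0.87 ≈ 0.1172

PS ≈ 0.117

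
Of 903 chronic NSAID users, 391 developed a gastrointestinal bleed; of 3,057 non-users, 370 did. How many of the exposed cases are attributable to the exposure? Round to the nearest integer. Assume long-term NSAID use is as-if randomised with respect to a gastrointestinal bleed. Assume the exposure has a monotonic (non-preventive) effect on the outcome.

p₁ = P(outcome | exposed) = 391/903 = 0.433
p₀ = P(outcome | unexposed) = 370/3057 = 0.12103
PN = (p₁ − p₀)/p₁ = (0.433 − 0.12103) / 0.433 ≈ 0.72048.
Attributable cases ≈ PN × (exposed cases) = 0.72048 × 391 ≈ 281.71.

about 282 cases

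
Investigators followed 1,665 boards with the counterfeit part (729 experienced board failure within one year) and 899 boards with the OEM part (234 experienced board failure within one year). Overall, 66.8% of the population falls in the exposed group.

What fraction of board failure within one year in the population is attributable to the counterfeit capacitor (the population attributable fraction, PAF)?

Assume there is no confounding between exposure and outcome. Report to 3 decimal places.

PAF ≈ 0.313

p₁ = P(outcome | exposed) = 729/1665 = 0.43784
p₀ = P(outcome | unexposed) = 234/899 = 0.26029
Overall risk P(Y=1) = π·p₁ + (1−π)·p₀ = 0.668×0.43784 + 0.332×0.26029 = 0.37889.
Under exogeneity, PAF = [P(Y=1) − p₀] / P(Y=1).
PAF = (0.37889 − 0.26029) / 0.37889 ≈ 0.3130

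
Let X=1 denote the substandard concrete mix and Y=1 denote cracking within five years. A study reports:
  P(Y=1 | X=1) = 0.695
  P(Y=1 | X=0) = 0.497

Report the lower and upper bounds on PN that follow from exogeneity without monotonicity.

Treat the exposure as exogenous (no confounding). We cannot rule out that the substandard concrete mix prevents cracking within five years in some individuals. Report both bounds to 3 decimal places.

Let p₁ = 0.695, p₀ = 0.497.
Under exogeneity alone the bounds on PN are max{0,(p₁−p₀)/p₁} ≤ PN ≤ min{1,(1−p₀)/p₁}.
  lower = (p₁ − p₀)/p₁ = 0.198 / 0.695 ≈ 0.2849
  upper = min{1, (1 − p₀)/p₁} = 0.503 / 0.695 ≈ 0.7237

0.285 ≤ PN ≤ 0.724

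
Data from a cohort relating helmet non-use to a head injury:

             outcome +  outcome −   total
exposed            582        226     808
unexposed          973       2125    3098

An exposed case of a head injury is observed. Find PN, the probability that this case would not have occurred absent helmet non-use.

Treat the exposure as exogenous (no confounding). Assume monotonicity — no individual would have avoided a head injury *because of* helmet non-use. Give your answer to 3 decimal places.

p₁ = P(outcome | exposed) = 582/808 = 0.7203
p₀ = P(outcome | unexposed) = 973/3098 = 0.31407
Under exogeneity and monotonicity, PN = (p₁ − p₀) / p₁.
PN = (0.7203 − 0.31407) / 0.7203 = 0.40622 / 0.7203 ≈ 0.5640

PN ≈ 0.564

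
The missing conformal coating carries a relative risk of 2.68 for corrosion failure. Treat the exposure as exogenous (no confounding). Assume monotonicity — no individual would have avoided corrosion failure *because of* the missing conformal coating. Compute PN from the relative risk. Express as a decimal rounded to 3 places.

PN ≈ 0.627

Under exogeneity and monotonicity, PN = (RR − 1) / RR = 1 − 1/RR.
PN = (2.68 − 1) / 2.68 = 1.68 / 2.68 ≈ 0.6269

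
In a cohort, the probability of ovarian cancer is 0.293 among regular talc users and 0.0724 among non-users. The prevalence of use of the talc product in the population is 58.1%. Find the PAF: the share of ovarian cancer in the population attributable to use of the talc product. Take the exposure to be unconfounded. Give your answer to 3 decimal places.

PAF ≈ 0.639

Let p₁ = 0.293, p₀ = 0.0724.
Overall risk P(Y=1) = π·p₁ + (1−π)·p₀ = 0.581×0.293 + 0.419×0.0724 = 0.20057.
Under exogeneity, PAF = [P(Y=1) − p₀] / P(Y=1).
PAF = (0.20057 − 0.0724) / 0.20057 ≈ 0.6390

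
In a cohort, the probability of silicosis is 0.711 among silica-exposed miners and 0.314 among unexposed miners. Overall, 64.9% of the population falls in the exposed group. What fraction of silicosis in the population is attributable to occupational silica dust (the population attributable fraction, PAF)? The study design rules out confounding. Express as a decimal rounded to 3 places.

PAF ≈ 0.451

Let p₁ = 0.711, p₀ = 0.314.
Overall risk P(Y=1) = π·p₁ + (1−π)·p₀ = 0.649×0.711 + 0.351×0.314 = 0.57165.
Under exogeneity, PAF = [P(Y=1) − p₀] / P(Y=1).
PAF = (0.57165 − 0.314) / 0.57165 ≈ 0.4507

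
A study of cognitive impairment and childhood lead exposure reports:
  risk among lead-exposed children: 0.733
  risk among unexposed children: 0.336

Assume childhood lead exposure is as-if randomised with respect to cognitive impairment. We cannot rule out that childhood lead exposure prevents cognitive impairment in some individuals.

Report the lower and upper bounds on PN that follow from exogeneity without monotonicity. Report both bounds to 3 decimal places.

0.542 ≤ PN ≤ 0.906

Let p₁ = 0.733, p₀ = 0.336.
Under exogeneity alone the bounds on PN are max{0,(p₁−p₀)/p₁} ≤ PN ≤ min{1,(1−p₀)/p₁}.
  lower = (p₁ − p₀)/p₁ = 0.397 / 0.733 ≈ 0.5416
  upper = min{1, (1 − p₀)/p₁} = 0.664 / 0.733 ≈ 0.9059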